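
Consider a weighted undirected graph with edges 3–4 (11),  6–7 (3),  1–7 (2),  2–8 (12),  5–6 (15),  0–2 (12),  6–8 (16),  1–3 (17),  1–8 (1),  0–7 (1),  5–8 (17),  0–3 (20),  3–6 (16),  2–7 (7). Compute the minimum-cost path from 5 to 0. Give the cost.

19

Checking several routes:
5-8-2-7-0: 17 + 12 + 7 + 1 = 37
5-6-8-1-7-0: 15 + 16 + 1 + 2 + 1 = 35
5-6-7-0: 15 + 3 + 1 = 19
5-8-1-7-0: 17 + 1 + 2 + 1 = 21
5-6-7-2-0: 15 + 3 + 7 + 12 = 37
5-8-6-7-0: 17 + 16 + 3 + 1 = 37
Best route has total 19.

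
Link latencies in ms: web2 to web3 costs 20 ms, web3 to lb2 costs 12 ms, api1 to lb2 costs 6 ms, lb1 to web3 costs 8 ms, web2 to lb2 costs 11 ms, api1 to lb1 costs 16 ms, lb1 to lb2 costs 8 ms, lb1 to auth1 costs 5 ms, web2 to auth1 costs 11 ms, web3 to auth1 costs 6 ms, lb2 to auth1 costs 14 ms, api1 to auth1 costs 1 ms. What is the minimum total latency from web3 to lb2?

12

Some routes from web3 to lb2:
web3 - lb1 - lb2: 8 + 8 = 16
web3 - auth1 - api1 - lb2: 6 + 1 + 6 = 13
web3 - lb2: 12
web3 - auth1 - lb1 - lb2: 6 + 5 + 8 = 19
web3 - auth1 - lb2: 6 + 14 = 20
Best route has total 12 ms.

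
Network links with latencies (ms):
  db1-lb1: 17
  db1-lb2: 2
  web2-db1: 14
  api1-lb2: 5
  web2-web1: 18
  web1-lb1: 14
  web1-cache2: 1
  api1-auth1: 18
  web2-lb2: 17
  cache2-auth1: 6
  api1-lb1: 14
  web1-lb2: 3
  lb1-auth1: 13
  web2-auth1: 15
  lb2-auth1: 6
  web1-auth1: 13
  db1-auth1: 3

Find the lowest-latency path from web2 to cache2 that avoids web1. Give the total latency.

21

Some routes from web2 to cache2 avoiding web1:
web2 - lb2 - auth1 - cache2: 17 + 6 + 6 = 29
web2 - db1 - auth1 - cache2: 14 + 3 + 6 = 23
web2 - db1 - lb2 - auth1 - cache2: 14 + 2 + 6 + 6 = 28
web2 - lb2 - db1 - auth1 - cache2: 17 + 2 + 3 + 6 = 28
web2 - auth1 - cache2: 15 + 6 = 21
Best route has total 21 ms.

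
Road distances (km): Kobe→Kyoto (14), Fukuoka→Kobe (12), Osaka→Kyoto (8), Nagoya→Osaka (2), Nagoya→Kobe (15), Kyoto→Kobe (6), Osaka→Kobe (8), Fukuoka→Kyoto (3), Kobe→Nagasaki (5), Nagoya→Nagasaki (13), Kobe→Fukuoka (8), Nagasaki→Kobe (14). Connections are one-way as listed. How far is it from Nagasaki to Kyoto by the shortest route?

25

Routes from Nagasaki to Kyoto:
Nagasaki → Kobe → Kyoto: 14 + 14 = 28
Nagasaki → Kobe → Fukuoka → Kyoto: 14 + 8 + 3 = 25
Best route has total 25 km.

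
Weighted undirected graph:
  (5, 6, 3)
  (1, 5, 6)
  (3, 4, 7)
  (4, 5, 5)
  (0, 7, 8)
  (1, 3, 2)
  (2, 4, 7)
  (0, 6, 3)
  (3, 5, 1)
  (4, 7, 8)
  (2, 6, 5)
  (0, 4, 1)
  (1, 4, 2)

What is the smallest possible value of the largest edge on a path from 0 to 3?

Comparing a few candidate routes:
0 -> 4 -> 5 -> 3: max(1, 5, 1) = 5
0 -> 6 -> 5 -> 4 -> 1 -> 3: max(3, 3, 5, 2, 2) = 5
0 -> 4 -> 1 -> 3: max(1, 2, 2) = 2
0 -> 6 -> 5 -> 3: max(3, 3, 1) = 3
Best route has worst link 2.

2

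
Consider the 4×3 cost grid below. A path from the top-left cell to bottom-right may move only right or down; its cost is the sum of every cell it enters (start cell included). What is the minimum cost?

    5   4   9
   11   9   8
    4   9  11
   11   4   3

34

One optimal route is [0,0]→[0,1]→[1,1]→[2,1]→[3,1]→[3,2].
Its cost is 5 + 4 + 9 + 9 + 4 + 3 = 34.
(Top row then right column would cost 40.)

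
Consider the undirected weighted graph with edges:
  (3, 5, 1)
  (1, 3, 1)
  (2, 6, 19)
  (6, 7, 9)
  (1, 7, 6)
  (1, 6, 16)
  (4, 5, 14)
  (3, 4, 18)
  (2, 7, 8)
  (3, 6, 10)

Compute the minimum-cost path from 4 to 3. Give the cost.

Candidate routes:
4→3: 18
4→5→3: 14 + 1 = 15
The minimum is 15.

15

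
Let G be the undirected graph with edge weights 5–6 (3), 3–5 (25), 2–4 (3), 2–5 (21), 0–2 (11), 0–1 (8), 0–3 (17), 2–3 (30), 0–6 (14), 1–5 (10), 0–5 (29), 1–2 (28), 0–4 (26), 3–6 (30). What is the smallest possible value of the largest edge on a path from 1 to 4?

Checking several routes:
1 → 0 → 2 → 4: max(8, 11, 3) = 11
1 → 5 → 6 → 0 → 2 → 4: max(10, 3, 14, 11, 3) = 14
1 → 5 → 2 → 4: max(10, 21, 3) = 21
1 → 5 → 3 → 0 → 2 → 4: max(10, 25, 17, 11, 3) = 25
1 → 0 → 6 → 5 → 2 → 4: max(8, 14, 3, 21, 3) = 21
Best route has worst link 11.

11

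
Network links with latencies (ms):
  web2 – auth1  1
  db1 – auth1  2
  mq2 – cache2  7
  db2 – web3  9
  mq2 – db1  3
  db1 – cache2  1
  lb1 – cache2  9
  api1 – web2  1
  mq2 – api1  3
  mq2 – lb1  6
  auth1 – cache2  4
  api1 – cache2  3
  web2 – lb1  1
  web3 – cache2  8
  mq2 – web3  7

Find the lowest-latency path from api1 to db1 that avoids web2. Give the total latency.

4

Comparing a few candidate routes:
api1→cache2→auth1→db1: 3 + 4 + 2 = 9
api1→mq2→db1: 3 + 3 = 6
api1→mq2→cache2→db1: 3 + 7 + 1 = 11
api1→cache2→db1: 3 + 1 = 4
Shortest: 4 ms.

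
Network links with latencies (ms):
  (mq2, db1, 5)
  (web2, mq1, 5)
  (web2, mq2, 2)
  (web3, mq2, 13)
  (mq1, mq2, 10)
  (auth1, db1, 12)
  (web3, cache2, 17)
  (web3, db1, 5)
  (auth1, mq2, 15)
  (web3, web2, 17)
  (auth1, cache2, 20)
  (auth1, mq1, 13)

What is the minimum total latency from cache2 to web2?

29

A few of the cache2→web2 routes:
cache2 → auth1 → mq1 → web2: 20 + 13 + 5 = 38
cache2 → web3 → mq2 → web2: 17 + 13 + 2 = 32
cache2 → auth1 → mq2 → web2: 20 + 15 + 2 = 37
cache2 → web3 → web2: 17 + 17 = 34
cache2 → web3 → db1 → mq2 → web2: 17 + 5 + 5 + 2 = 29
Shortest: 29 ms.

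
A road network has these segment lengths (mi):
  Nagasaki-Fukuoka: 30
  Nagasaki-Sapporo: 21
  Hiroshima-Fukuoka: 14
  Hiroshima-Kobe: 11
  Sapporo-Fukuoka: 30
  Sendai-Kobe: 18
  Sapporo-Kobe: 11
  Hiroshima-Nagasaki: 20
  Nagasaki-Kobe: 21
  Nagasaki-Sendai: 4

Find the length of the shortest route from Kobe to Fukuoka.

Checking several routes:
Kobe -> Sapporo -> Fukuoka: 11 + 30 = 41
Kobe -> Hiroshima -> Fukuoka: 11 + 14 = 25
Kobe -> Nagasaki -> Fukuoka: 21 + 30 = 51
Kobe -> Sendai -> Nagasaki -> Fukuoka: 18 + 4 + 30 = 52
Shortest: 25 mi.

25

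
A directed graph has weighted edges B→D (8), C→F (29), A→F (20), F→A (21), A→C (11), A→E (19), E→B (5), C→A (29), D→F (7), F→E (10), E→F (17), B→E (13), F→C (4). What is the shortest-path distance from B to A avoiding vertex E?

36

Paths from B to A avoiding E:
B-D-F-C-A: 8 + 7 + 4 + 29 = 48
B-D-F-A: 8 + 7 + 21 = 36
The minimum is 36.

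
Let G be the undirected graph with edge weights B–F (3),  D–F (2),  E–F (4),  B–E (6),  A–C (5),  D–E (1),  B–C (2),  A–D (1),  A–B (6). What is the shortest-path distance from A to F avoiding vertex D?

Candidate routes:
A -> B -> F: 6 + 3 = 9
A -> C -> B -> E -> F: 5 + 2 + 6 + 4 = 17
A -> C -> B -> F: 5 + 2 + 3 = 10
A -> B -> E -> F: 6 + 6 + 4 = 16
The minimum is 9.

9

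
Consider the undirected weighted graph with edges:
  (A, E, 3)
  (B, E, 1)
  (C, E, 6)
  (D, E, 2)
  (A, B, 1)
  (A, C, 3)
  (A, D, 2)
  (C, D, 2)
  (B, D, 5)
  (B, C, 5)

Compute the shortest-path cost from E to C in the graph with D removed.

5

Paths from E to C avoiding D:
E-B-A-C: 1 + 1 + 3 = 5
E-A-B-C: 3 + 1 + 5 = 9
E-A-C: 3 + 3 = 6
E-C: 6
E-B-C: 1 + 5 = 6
Shortest: 5.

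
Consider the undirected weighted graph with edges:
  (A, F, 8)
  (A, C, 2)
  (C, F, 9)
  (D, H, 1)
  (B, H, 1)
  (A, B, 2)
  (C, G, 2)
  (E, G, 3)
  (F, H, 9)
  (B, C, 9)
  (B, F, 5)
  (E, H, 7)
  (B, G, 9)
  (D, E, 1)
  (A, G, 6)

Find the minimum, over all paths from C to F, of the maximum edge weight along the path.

Comparing a few candidate routes:
C → A → B → F: max(2, 2, 5) = 5
C → A → G → E → D → H → B → F: max(2, 6, 3, 1, 1, 1, 5) = 6
C → G → E → D → H → B → F: max(2, 3, 1, 1, 1, 5) = 5
The minimum achievable maximum is 5.

5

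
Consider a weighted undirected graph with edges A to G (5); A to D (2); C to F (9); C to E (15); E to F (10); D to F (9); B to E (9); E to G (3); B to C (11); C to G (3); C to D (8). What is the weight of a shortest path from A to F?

11

Checking several routes:
A - G - E - F: 5 + 3 + 10 = 18
A - D - F: 2 + 9 = 11
A - G - C - F: 5 + 3 + 9 = 17
Shortest: 11.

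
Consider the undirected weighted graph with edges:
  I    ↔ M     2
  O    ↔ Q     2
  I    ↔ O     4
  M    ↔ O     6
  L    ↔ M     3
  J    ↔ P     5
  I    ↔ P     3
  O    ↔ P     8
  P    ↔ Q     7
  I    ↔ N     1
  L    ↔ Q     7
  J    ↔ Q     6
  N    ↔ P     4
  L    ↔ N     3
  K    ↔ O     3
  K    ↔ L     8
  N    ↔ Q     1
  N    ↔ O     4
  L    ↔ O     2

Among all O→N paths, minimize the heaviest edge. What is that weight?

2

Checking several routes:
O→L→M→I→N: max(2, 3, 2, 1) = 3
O→Q→N: max(2, 1) = 2
O→L→N: max(2, 3) = 3
The minimum achievable maximum is 2.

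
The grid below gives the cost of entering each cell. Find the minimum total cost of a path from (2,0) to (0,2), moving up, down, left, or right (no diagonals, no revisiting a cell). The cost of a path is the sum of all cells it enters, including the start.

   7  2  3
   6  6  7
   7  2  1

20

Path [2,0] [2,1] [1,1] [0,1] [0,2]: 7 + 2 + 6 + 2 + 3 = 20.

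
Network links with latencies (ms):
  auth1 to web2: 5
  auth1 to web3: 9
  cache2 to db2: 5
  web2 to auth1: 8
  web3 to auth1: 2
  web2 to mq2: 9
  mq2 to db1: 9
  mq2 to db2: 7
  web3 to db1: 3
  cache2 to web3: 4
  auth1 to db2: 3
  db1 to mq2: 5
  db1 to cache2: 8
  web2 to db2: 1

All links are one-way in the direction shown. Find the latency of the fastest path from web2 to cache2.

Candidate routes:
web2 -> mq2 -> db1 -> cache2: 9 + 9 + 8 = 26
web2 -> auth1 -> web3 -> db1 -> cache2: 8 + 9 + 3 + 8 = 28
The minimum is 26 ms.

26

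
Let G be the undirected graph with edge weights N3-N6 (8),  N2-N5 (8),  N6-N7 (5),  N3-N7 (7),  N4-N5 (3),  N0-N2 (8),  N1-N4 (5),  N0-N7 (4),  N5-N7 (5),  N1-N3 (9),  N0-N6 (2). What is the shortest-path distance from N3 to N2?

Comparing a few candidate routes:
N3-N7-N5-N2: 7 + 5 + 8 = 20
N3-N7-N6-N0-N2: 7 + 5 + 2 + 8 = 22
N3-N7-N0-N2: 7 + 4 + 8 = 19
N3-N6-N0-N2: 8 + 2 + 8 = 18
Shortest: 18.

18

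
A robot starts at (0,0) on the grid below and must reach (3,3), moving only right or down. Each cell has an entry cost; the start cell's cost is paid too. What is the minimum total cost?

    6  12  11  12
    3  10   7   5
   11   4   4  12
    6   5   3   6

Take [0,0] [1,0] [1,1] [2,1] [2,2] [3,2] [3,3] for a total of 6 + 3 + 10 + 4 + 4 + 3 + 6 = 36.
(Top row then right column would cost 64.)

36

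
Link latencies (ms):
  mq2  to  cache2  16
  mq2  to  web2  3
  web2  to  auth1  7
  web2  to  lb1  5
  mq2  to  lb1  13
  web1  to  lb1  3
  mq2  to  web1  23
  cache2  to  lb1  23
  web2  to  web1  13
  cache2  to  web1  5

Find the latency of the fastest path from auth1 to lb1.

12

Comparing a few candidate routes:
auth1 → web2 → web1 → lb1: 7 + 13 + 3 = 23
auth1 → web2 → lb1: 7 + 5 = 12
auth1 → web2 → mq2 → lb1: 7 + 3 + 13 = 23
auth1 → web2 → mq2 → cache2 → web1 → lb1: 7 + 3 + 16 + 5 + 3 = 34
Best route has total 12 ms.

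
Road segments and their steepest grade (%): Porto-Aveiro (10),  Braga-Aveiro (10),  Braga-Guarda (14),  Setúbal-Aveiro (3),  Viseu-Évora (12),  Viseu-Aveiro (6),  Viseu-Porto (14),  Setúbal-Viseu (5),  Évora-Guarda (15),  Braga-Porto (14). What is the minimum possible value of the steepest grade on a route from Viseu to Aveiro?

Candidate routes:
Viseu - Évora - Guarda - Braga - Porto - Aveiro: max(12, 15, 14, 14, 10) = 15
Viseu - Évora - Guarda - Braga - Aveiro: max(12, 15, 14, 10) = 15
Viseu - Setúbal - Aveiro: max(5, 3) = 5
Viseu - Porto - Aveiro: max(14, 10) = 14
Viseu - Porto - Braga - Aveiro: max(14, 14, 10) = 14
Viseu - Aveiro: max(6) = 6
Smallest bottleneck: 5%.

5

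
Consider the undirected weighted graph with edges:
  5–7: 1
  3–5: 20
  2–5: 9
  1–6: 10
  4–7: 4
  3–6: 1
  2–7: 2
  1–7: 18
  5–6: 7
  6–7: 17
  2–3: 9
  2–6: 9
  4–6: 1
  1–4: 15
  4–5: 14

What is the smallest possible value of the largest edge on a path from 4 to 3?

A few of the 4→3 routes:
4 → 6 → 3: max(1, 1) = 1
4 → 7 → 5 → 6 → 3: max(4, 1, 7, 1) = 7
4 → 6 → 5 → 2 → 3: max(1, 7, 9, 9) = 9
4 → 6 → 5 → 7 → 2 → 3: max(1, 7, 1, 2, 9) = 9
The minimum achievable maximum is 1.

1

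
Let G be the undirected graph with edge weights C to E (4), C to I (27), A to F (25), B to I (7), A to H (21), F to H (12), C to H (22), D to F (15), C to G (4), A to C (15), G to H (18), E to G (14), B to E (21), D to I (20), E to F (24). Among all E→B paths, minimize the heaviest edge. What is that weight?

20

A few of the E→B routes:
E→B: max(21) = 21
E→C→H→F→D→I→B: max(4, 22, 12, 15, 20, 7) = 22
E→G→H→F→D→I→B: max(14, 18, 12, 15, 20, 7) = 20
E→C→G→H→F→D→I→B: max(4, 4, 18, 12, 15, 20, 7) = 20
E→G→C→A→H→F→D→I→B: max(14, 4, 15, 21, 12, 15, 20, 7) = 21
E→C→A→H→F→D→I→B: max(4, 15, 21, 12, 15, 20, 7) = 21
Best route has worst link 20.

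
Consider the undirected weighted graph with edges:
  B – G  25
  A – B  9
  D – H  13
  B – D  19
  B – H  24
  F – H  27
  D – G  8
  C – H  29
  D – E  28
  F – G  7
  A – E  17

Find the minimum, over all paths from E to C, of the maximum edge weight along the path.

Comparing a few candidate routes:
E-A-B-G-D-H-C: max(17, 9, 25, 8, 13, 29) = 29
E-A-B-D-G-F-H-C: max(17, 9, 19, 8, 7, 27, 29) = 29
E-A-B-H-C: max(17, 9, 24, 29) = 29
E-A-B-G-F-H-C: max(17, 9, 25, 7, 27, 29) = 29
E-D-B-G-F-H-C: max(28, 19, 25, 7, 27, 29) = 29
E-A-B-D-H-C: max(17, 9, 19, 13, 29) = 29
Best route has worst link 29.

29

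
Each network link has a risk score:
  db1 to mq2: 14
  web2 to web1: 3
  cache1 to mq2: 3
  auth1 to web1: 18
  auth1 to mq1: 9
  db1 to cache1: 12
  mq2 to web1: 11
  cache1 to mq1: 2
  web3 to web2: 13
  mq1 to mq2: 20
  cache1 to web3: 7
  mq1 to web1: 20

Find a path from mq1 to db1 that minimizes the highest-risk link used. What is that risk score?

Comparing a few candidate routes:
mq1 -> cache1 -> web3 -> web2 -> web1 -> mq2 -> db1: max(2, 7, 13, 3, 11, 14) = 14
mq1 -> cache1 -> mq2 -> db1: max(2, 3, 14) = 14
mq1 -> auth1 -> web1 -> mq2 -> db1: max(9, 18, 11, 14) = 18
mq1 -> cache1 -> db1: max(2, 12) = 12
Smallest bottleneck: 12.

12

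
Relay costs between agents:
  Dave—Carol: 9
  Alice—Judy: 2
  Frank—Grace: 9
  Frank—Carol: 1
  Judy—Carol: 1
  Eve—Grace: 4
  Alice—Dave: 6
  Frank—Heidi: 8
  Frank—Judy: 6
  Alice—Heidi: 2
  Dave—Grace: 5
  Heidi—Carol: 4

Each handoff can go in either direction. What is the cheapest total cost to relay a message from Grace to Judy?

11

Checking several routes:
Grace→Dave→Alice→Judy: 5 + 6 + 2 = 13
Grace→Frank→Judy: 9 + 6 = 15
Grace→Frank→Carol→Judy: 9 + 1 + 1 = 11
Grace→Dave→Carol→Judy: 5 + 9 + 1 = 15
Best route has total 11.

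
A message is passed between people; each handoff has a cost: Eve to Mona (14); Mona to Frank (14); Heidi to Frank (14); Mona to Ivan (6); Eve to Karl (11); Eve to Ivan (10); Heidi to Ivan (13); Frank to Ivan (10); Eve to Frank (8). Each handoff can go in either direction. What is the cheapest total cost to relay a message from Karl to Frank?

Some routes from Karl to Frank:
Karl - Eve - Ivan - Frank: 11 + 10 + 10 = 31
Karl - Eve - Ivan - Mona - Frank: 11 + 10 + 6 + 14 = 41
Karl - Eve - Frank: 11 + 8 = 19
Karl - Eve - Mona - Frank: 11 + 14 + 14 = 39
Karl - Eve - Mona - Ivan - Frank: 11 + 14 + 6 + 10 = 41
Best route has total 19.

19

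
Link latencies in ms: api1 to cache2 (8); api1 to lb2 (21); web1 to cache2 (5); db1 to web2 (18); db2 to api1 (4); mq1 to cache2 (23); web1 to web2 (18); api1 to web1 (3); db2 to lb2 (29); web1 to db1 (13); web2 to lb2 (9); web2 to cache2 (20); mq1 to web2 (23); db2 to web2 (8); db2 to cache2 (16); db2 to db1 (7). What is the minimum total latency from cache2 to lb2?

29

Checking several routes:
cache2 -> web1 -> api1 -> lb2: 5 + 3 + 21 = 29
cache2 -> web1 -> api1 -> db2 -> web2 -> lb2: 5 + 3 + 4 + 8 + 9 = 29
cache2 -> api1 -> db2 -> web2 -> lb2: 8 + 4 + 8 + 9 = 29
Best route has total 29 ms.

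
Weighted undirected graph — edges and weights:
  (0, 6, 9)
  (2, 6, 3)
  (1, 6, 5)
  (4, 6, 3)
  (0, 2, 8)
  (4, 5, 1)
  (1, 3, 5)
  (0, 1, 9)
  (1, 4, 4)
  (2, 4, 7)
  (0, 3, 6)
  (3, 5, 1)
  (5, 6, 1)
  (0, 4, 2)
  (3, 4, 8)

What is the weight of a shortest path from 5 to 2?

4

Comparing a few candidate routes:
5 -> 4 -> 6 -> 2: 1 + 3 + 3 = 7
5 -> 4 -> 2: 1 + 7 = 8
5 -> 4 -> 0 -> 2: 1 + 2 + 8 = 11
5 -> 6 -> 2: 1 + 3 = 4
Shortest: 4.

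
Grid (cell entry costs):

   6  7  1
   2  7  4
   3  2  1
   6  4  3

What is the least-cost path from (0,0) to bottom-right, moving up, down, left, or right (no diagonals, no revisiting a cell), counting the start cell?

Best path: r0c0 -> r1c0 -> r2c0 -> r2c1 -> r2c2 -> r3c2
Cost: 6 + 2 + 3 + 2 + 1 + 3 = 17

17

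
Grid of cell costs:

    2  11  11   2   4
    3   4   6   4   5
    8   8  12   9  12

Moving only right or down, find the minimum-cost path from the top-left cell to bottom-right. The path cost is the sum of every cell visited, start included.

Take (0,0) -> (1,0) -> (1,1) -> (1,2) -> (1,3) -> (1,4) -> (2,4) for a total of 2 + 3 + 4 + 6 + 4 + 5 + 12 = 36.
(Top row then right column would cost 47.)

36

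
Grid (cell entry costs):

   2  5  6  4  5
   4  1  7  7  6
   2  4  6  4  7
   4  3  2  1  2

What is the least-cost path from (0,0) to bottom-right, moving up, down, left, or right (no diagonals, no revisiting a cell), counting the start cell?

Path [0,0] → [1,0] → [1,1] → [2,1] → [3,1] → [3,2] → [3,3] → [3,4]: 2 + 4 + 1 + 4 + 3 + 2 + 1 + 2 = 19.

19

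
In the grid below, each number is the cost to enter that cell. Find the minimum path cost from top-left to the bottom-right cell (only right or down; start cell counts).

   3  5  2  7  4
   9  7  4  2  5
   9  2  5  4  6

Best path: [0,0]→[0,1]→[0,2]→[1,2]→[1,3]→[2,3]→[2,4]
Cost: 3 + 5 + 2 + 4 + 2 + 4 + 6 = 26
(Top row then right column would cost 32.)

26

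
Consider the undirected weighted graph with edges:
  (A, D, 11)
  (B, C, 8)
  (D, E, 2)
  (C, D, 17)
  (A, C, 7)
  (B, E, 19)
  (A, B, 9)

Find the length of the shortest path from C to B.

8

Paths from C to B:
C → A → D → E → B: 7 + 11 + 2 + 19 = 39
C → D → E → B: 17 + 2 + 19 = 38
C → A → B: 7 + 9 = 16
C → B: 8
C → D → A → B: 17 + 11 + 9 = 37
Shortest: 8.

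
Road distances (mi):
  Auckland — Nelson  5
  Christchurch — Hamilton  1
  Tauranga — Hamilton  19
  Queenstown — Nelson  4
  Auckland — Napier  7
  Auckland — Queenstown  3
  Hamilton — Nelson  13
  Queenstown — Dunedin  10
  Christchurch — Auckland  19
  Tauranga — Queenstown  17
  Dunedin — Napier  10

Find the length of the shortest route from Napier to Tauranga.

Comparing a few candidate routes:
Napier→Auckland→Nelson→Hamilton→Tauranga: 7 + 5 + 13 + 19 = 44
Napier→Dunedin→Queenstown→Tauranga: 10 + 10 + 17 = 37
Napier→Auckland→Nelson→Queenstown→Tauranga: 7 + 5 + 4 + 17 = 33
Napier→Auckland→Queenstown→Tauranga: 7 + 3 + 17 = 27
Best route has total 27 mi.

27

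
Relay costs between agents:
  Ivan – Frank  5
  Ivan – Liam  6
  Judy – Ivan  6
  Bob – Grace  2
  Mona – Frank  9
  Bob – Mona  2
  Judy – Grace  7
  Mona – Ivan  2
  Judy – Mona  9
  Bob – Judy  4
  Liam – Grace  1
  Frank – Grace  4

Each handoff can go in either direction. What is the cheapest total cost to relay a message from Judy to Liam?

A few of the Judy→Liam routes:
Judy → Ivan → Mona → Bob → Grace → Liam: 6 + 2 + 2 + 2 + 1 = 13
Judy → Mona → Bob → Grace → Liam: 9 + 2 + 2 + 1 = 14
Judy → Bob → Grace → Liam: 4 + 2 + 1 = 7
Judy → Ivan → Liam: 6 + 6 = 12
Judy → Bob → Mona → Ivan → Liam: 4 + 2 + 2 + 6 = 14
Judy → Grace → Liam: 7 + 1 = 8
Shortest: 7.

7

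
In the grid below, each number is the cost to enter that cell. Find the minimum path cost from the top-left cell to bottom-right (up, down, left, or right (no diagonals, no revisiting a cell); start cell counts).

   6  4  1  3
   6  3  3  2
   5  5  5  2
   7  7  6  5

23

Cheapest: (0,0) → (0,1) → (0,2) → (0,3) → (1,3) → (2,3) → (3,3)
  6 + 4 + 1 + 3 + 2 + 2 + 5 = 23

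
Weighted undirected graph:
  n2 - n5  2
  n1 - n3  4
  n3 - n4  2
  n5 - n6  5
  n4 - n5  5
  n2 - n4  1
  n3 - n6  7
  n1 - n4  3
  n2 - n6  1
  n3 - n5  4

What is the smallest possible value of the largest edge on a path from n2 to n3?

Comparing a few candidate routes:
n2 → n4 → n1 → n3: max(1, 3, 4) = 4
n2 → n5 → n4 → n3: max(2, 5, 2) = 5
n2 → n4 → n3: max(1, 2) = 2
n2 → n5 → n3: max(2, 4) = 4
n2 → n5 → n4 → n1 → n3: max(2, 5, 3, 4) = 5
Best route has worst link 2.

2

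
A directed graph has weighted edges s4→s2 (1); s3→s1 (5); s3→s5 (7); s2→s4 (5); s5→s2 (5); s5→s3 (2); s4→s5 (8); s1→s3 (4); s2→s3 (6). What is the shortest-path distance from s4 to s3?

Candidate routes:
s4 -> s2 -> s3: 1 + 6 = 7
s4 -> s5 -> s2 -> s3: 8 + 5 + 6 = 19
s4 -> s5 -> s3: 8 + 2 = 10
Shortest: 7.

7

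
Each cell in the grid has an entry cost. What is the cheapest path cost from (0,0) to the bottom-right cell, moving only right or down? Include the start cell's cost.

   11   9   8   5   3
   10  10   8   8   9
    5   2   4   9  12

53

Cheapest: r0c0 -> r1c0 -> r2c0 -> r2c1 -> r2c2 -> r2c3 -> r2c4
  11 + 10 + 5 + 2 + 4 + 9 + 12 = 53
For comparison, the top-then-right route costs 57.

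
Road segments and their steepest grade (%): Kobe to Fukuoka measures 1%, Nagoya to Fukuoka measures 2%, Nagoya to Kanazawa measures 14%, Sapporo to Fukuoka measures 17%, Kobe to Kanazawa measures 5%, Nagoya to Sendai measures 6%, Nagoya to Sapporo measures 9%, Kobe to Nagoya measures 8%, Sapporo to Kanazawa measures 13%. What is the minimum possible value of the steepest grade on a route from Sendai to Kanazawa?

Checking several routes:
Sendai -> Nagoya -> Sapporo -> Kanazawa: max(6, 9, 13) = 13
Sendai -> Nagoya -> Kobe -> Kanazawa: max(6, 8, 5) = 8
Sendai -> Nagoya -> Fukuoka -> Kobe -> Kanazawa: max(6, 2, 1, 5) = 6
Best route has worst link 6%.

6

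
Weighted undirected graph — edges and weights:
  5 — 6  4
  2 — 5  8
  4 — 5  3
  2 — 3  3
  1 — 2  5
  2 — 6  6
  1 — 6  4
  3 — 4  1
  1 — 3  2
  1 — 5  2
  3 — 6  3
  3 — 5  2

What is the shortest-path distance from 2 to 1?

5

A few of the 2→1 routes:
2→3→5→1: 3 + 2 + 2 = 7
2→3→4→5→1: 3 + 1 + 3 + 2 = 9
2→3→1: 3 + 2 = 5
2→1: 5
The minimum is 5.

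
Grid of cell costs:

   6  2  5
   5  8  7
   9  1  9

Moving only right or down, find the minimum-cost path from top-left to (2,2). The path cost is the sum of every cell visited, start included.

Take (0,0) (0,1) (1,1) (2,1) (2,2) for a total of 6 + 2 + 8 + 1 + 9 = 26.

26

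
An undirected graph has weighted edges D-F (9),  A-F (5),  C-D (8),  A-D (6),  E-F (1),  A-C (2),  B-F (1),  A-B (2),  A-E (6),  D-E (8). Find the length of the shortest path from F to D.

Checking several routes:
F → E → A → D: 1 + 6 + 6 = 13
F → A → D: 5 + 6 = 11
F → B → A → C → D: 1 + 2 + 2 + 8 = 13
F → D: 9
F → B → A → D: 1 + 2 + 6 = 9
F → E → D: 1 + 8 = 9
The minimum is 9.

9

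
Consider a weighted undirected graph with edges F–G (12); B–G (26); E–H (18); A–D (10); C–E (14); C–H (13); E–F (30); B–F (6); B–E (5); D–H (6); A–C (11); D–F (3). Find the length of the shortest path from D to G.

15

A few of the D→G routes:
D -> F -> B -> G: 3 + 6 + 26 = 35
D -> H -> E -> B -> G: 6 + 18 + 5 + 26 = 55
D -> F -> G: 3 + 12 = 15
D -> H -> E -> B -> F -> G: 6 + 18 + 5 + 6 + 12 = 47
D -> H -> C -> E -> B -> F -> G: 6 + 13 + 14 + 5 + 6 + 12 = 56
D -> A -> C -> E -> B -> F -> G: 10 + 11 + 14 + 5 + 6 + 12 = 58
Shortest: 15.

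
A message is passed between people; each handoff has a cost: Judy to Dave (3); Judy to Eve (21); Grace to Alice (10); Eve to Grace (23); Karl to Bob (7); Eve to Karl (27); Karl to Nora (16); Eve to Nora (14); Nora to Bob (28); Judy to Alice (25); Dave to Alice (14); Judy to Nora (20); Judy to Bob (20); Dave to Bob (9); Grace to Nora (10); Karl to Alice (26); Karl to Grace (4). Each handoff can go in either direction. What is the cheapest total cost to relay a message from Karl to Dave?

16

Comparing a few candidate routes:
Karl - Bob - Judy - Dave: 7 + 20 + 3 = 30
Karl - Bob - Dave: 7 + 9 = 16
Karl - Grace - Alice - Dave: 4 + 10 + 14 = 28
Karl - Grace - Nora - Judy - Dave: 4 + 10 + 20 + 3 = 37
The minimum is 16.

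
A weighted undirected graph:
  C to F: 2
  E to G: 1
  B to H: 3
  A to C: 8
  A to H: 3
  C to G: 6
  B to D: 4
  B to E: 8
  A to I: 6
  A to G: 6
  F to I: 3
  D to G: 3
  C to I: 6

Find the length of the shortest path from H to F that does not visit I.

13

Checking several routes:
H - B - D - G - C - F: 3 + 4 + 3 + 6 + 2 = 18
H - A - C - F: 3 + 8 + 2 = 13
H - A - G - C - F: 3 + 6 + 6 + 2 = 17
The minimum is 13.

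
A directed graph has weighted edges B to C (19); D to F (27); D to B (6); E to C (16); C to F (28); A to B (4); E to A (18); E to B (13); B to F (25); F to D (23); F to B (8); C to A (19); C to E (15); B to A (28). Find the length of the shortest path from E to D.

61

A few of the E→D routes:
E→B→F→D: 13 + 25 + 23 = 61
E→A→B→F→D: 18 + 4 + 25 + 23 = 70
E→C→A→B→F→D: 16 + 19 + 4 + 25 + 23 = 87
E→B→C→F→D: 13 + 19 + 28 + 23 = 83
E→C→F→D: 16 + 28 + 23 = 67
The minimum is 61.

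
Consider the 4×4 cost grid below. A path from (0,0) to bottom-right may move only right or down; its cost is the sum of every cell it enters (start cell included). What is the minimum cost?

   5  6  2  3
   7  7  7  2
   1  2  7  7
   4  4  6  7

One optimal route is (0,0) (0,1) (0,2) (0,3) (1,3) (2,3) (3,3).
Its cost is 5 + 6 + 2 + 3 + 2 + 7 + 7 = 32.

32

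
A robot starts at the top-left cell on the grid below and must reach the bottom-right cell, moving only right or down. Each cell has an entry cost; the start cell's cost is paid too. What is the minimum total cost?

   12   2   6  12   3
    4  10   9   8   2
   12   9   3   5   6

43

One optimal route is r0c0→r0c1→r0c2→r0c3→r0c4→r1c4→r2c4.
Its cost is 12 + 2 + 6 + 12 + 3 + 2 + 6 = 43.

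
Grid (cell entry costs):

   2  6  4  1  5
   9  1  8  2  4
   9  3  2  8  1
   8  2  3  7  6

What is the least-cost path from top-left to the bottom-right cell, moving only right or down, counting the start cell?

Cheapest: (0,0) → (0,1) → (0,2) → (0,3) → (1,3) → (1,4) → (2,4) → (3,4)
  2 + 6 + 4 + 1 + 2 + 4 + 1 + 6 = 26
For comparison, the top-then-right route costs 29.

26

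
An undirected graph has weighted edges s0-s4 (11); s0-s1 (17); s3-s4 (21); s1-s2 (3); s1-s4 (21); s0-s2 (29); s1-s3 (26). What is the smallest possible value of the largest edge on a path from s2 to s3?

Some routes from s2 to s3:
s2 -> s1 -> s4 -> s3: max(3, 21, 21) = 21
s2 -> s0 -> s4 -> s1 -> s3: max(29, 11, 21, 26) = 29
s2 -> s0 -> s4 -> s3: max(29, 11, 21) = 29
s2 -> s1 -> s0 -> s4 -> s3: max(3, 17, 11, 21) = 21
s2 -> s1 -> s3: max(3, 26) = 26
Smallest bottleneck: 21.

21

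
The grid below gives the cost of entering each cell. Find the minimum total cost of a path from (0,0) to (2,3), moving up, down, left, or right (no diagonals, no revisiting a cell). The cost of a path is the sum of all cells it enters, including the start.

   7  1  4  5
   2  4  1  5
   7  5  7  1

19

Path (0,0) → (0,1) → (0,2) → (1,2) → (1,3) → (2,3): 7 + 1 + 4 + 1 + 5 + 1 = 19.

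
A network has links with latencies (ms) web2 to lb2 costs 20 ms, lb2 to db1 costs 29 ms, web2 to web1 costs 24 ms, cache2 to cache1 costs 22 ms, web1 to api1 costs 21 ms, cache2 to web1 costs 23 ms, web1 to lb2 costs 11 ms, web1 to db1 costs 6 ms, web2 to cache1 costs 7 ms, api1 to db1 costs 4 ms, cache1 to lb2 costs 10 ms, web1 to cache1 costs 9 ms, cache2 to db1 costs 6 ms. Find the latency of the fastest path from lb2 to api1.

Comparing a few candidate routes:
lb2 -> cache1 -> web1 -> api1: 10 + 9 + 21 = 40
lb2 -> cache1 -> web1 -> db1 -> api1: 10 + 9 + 6 + 4 = 29
lb2 -> db1 -> api1: 29 + 4 = 33
lb2 -> web1 -> db1 -> api1: 11 + 6 + 4 = 21
lb2 -> web1 -> api1: 11 + 21 = 32
Shortest: 21 ms.

21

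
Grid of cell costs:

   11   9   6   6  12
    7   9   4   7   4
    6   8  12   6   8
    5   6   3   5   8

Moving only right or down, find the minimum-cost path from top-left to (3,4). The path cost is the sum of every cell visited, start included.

51

Best path: (0,0) -> (1,0) -> (2,0) -> (3,0) -> (3,1) -> (3,2) -> (3,3) -> (3,4)
Cost: 11 + 7 + 6 + 5 + 6 + 3 + 5 + 8 = 51
(Top row then right column would cost 64.)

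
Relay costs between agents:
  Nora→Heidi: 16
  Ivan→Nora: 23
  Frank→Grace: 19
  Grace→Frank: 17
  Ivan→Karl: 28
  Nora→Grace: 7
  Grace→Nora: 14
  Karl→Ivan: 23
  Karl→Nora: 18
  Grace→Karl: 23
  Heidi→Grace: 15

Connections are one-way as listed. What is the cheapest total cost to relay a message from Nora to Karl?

Candidate routes:
Nora → Heidi → Grace → Karl: 16 + 15 + 23 = 54
Nora → Grace → Karl: 7 + 23 = 30
Best route has total 30.

30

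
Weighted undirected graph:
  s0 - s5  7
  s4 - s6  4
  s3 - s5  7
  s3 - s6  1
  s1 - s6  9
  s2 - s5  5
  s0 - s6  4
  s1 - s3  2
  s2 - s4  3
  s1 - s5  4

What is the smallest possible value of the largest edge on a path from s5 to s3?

4

Comparing a few candidate routes:
s5 - s2 - s4 - s6 - s3: max(5, 3, 4, 1) = 5
s5 - s2 - s4 - s6 - s1 - s3: max(5, 3, 4, 9, 2) = 9
s5 - s0 - s6 - s3: max(7, 4, 1) = 7
s5 - s1 - s3: max(4, 2) = 4
s5 - s3: max(7) = 7
Smallest bottleneck: 4.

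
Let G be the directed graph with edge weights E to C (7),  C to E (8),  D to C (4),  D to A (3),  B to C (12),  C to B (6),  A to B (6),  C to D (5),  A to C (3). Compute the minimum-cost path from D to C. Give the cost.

4

Paths from D to C:
D → A → B → C: 3 + 6 + 12 = 21
D → C: 4
D → A → C: 3 + 3 = 6
The minimum is 4.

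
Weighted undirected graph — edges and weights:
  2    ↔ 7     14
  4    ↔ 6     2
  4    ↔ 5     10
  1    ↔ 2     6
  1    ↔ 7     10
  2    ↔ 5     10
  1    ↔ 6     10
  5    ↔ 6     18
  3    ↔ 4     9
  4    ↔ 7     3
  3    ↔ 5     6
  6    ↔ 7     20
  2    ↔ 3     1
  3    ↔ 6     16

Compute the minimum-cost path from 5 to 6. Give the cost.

12

Comparing a few candidate routes:
5-3-4-6: 6 + 9 + 2 = 17
5-6: 18
5-4-6: 10 + 2 = 12
The minimum is 12.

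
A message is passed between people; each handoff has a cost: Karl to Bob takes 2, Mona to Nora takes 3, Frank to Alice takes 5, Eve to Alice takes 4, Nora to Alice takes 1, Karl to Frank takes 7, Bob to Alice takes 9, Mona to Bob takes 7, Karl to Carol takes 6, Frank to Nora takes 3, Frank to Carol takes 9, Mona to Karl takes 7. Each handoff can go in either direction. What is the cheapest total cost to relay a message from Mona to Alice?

Comparing a few candidate routes:
Mona→Nora→Alice: 3 + 1 = 4
Mona→Bob→Alice: 7 + 9 = 16
Mona→Karl→Frank→Nora→Alice: 7 + 7 + 3 + 1 = 18
Mona→Karl→Bob→Alice: 7 + 2 + 9 = 18
Mona→Nora→Frank→Alice: 3 + 3 + 5 = 11
Mona→Karl→Frank→Alice: 7 + 7 + 5 = 19
Best route has total 4.

4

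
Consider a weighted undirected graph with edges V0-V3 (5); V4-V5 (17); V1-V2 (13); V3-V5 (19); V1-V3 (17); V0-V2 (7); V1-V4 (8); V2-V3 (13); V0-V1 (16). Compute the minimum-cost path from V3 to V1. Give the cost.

Paths from V3 to V1:
V3 - V0 - V1: 5 + 16 = 21
V3 - V2 - V1: 13 + 13 = 26
V3 - V1: 17
V3 - V2 - V0 - V1: 13 + 7 + 16 = 36
V3 - V5 - V4 - V1: 19 + 17 + 8 = 44
V3 - V0 - V2 - V1: 5 + 7 + 13 = 25
The minimum is 17.

17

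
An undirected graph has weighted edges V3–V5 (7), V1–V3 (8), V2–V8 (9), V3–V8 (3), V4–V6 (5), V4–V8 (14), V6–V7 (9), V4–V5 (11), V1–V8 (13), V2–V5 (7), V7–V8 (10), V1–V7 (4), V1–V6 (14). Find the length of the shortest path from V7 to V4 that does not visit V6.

A few of the V7→V4 routes:
V7-V1-V8-V4: 4 + 13 + 14 = 31
V7-V8-V4: 10 + 14 = 24
V7-V8-V3-V5-V4: 10 + 3 + 7 + 11 = 31
V7-V1-V3-V8-V4: 4 + 8 + 3 + 14 = 29
V7-V1-V3-V5-V4: 4 + 8 + 7 + 11 = 30
Best route has total 24.

24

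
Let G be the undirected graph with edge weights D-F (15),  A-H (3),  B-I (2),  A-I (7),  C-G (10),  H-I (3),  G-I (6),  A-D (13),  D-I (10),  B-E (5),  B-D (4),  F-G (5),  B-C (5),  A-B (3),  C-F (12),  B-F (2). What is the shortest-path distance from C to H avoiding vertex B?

Checking several routes:
C→F→D→I→H: 12 + 15 + 10 + 3 = 40
C→G→I→A→H: 10 + 6 + 7 + 3 = 26
C→G→I→D→A→H: 10 + 6 + 10 + 13 + 3 = 42
C→F→G→I→A→H: 12 + 5 + 6 + 7 + 3 = 33
C→F→G→I→H: 12 + 5 + 6 + 3 = 26
C→G→I→H: 10 + 6 + 3 = 19
Best route has total 19.

19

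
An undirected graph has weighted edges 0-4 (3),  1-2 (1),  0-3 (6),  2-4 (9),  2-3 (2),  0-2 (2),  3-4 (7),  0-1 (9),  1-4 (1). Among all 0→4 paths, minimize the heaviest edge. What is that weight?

2

Comparing a few candidate routes:
0-2-1-4: max(2, 1, 1) = 2
0-4: max(3) = 3
0-3-2-1-4: max(6, 2, 1, 1) = 6
The minimum achievable maximum is 2.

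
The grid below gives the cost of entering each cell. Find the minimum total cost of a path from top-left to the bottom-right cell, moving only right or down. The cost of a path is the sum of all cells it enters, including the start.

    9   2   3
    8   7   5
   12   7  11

Best path: (0,0) (0,1) (0,2) (1,2) (2,2)
Cost: 9 + 2 + 3 + 5 + 11 = 30

30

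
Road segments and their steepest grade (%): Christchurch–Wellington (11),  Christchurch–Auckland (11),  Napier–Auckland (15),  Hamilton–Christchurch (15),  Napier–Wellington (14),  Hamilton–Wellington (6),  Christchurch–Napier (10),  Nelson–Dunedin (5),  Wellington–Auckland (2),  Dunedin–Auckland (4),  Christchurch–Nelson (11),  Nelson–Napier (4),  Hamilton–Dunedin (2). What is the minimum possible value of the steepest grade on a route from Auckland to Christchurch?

10

A few of the Auckland→Christchurch routes:
Auckland-Dunedin-Nelson-Napier-Christchurch: max(4, 5, 4, 10) = 10
Auckland-Dunedin-Hamilton-Wellington-Christchurch: max(4, 2, 6, 11) = 11
Auckland-Wellington-Hamilton-Dunedin-Nelson-Napier-Christchurch: max(2, 6, 2, 5, 4, 10) = 10
Smallest bottleneck: 10%.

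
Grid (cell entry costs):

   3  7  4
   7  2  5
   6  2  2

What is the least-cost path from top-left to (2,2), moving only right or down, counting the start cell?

Cheapest: r0c0→r0c1→r1c1→r2c1→r2c2
  3 + 7 + 2 + 2 + 2 = 16
For comparison, the top-then-right route costs 21.

16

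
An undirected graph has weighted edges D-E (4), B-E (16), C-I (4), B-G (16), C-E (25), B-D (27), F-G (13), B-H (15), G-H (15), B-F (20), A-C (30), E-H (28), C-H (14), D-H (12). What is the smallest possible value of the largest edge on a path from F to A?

A few of the F→A routes:
F→B→D→H→E→C→A: max(20, 27, 12, 28, 25, 30) = 30
F→B→D→E→H→C→A: max(20, 27, 4, 28, 14, 30) = 30
F→B→D→E→C→A: max(20, 27, 4, 25, 30) = 30
Smallest bottleneck: 30.

30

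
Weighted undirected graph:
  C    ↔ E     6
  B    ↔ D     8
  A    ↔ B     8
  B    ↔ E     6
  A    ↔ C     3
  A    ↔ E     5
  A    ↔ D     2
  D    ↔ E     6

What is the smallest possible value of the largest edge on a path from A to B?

A few of the A→B routes:
A→D→B: max(2, 8) = 8
A→D→E→B: max(2, 6, 6) = 6
A→C→E→B: max(3, 6, 6) = 6
A→B: max(8) = 8
A→E→D→B: max(5, 6, 8) = 8
A→E→B: max(5, 6) = 6
Best route has worst link 6.

6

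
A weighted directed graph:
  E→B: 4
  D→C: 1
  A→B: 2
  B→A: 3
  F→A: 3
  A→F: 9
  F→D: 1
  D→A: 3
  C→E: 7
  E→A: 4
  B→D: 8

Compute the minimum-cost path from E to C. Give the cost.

13

Paths from E to C:
E -> A -> B -> D -> C: 4 + 2 + 8 + 1 = 15
E -> B -> D -> C: 4 + 8 + 1 = 13
E -> A -> F -> D -> C: 4 + 9 + 1 + 1 = 15
E -> B -> A -> F -> D -> C: 4 + 3 + 9 + 1 + 1 = 18
Best route has total 13.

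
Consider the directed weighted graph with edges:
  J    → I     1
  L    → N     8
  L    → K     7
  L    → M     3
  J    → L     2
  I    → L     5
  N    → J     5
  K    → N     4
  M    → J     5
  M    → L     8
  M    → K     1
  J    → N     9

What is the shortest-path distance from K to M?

14

Candidate routes:
K -> N -> J -> I -> L -> M: 4 + 5 + 1 + 5 + 3 = 18
K -> N -> J -> L -> M: 4 + 5 + 2 + 3 = 14
Shortest: 14.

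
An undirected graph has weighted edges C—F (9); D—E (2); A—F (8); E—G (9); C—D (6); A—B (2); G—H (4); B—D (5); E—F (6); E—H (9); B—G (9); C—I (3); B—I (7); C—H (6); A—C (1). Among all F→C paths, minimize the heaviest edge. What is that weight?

Checking several routes:
F→E→D→C: max(6, 2, 6) = 6
F→A→C: max(8, 1) = 8
F→E→D→B→A→C: max(6, 2, 5, 2, 1) = 6
F→E→D→B→I→C: max(6, 2, 5, 7, 3) = 7
F→A→B→I→C: max(8, 2, 7, 3) = 8
The minimum achievable maximum is 6.

6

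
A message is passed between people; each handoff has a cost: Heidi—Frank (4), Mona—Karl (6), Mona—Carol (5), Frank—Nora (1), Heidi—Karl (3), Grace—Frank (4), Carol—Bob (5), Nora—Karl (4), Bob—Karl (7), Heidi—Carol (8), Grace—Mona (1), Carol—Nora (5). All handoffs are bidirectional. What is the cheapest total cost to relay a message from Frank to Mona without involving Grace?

A few of the Frank→Mona routes:
Frank→Heidi→Karl→Mona: 4 + 3 + 6 = 13
Frank→Nora→Carol→Mona: 1 + 5 + 5 = 11
Frank→Nora→Karl→Mona: 1 + 4 + 6 = 11
The minimum is 11.

11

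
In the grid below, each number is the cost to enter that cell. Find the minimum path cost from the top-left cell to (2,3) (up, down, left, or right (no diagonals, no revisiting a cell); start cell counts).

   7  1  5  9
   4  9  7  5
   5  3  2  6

27

One optimal route is r0c0 r1c0 r2c0 r2c1 r2c2 r2c3.
Its cost is 7 + 4 + 5 + 3 + 2 + 6 = 27.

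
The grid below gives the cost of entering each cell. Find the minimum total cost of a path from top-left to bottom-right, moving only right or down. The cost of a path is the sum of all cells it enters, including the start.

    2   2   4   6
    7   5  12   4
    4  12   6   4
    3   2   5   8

Path r0c0→r0c1→r0c2→r0c3→r1c3→r2c3→r3c3: 2 + 2 + 4 + 6 + 4 + 4 + 8 = 30.

30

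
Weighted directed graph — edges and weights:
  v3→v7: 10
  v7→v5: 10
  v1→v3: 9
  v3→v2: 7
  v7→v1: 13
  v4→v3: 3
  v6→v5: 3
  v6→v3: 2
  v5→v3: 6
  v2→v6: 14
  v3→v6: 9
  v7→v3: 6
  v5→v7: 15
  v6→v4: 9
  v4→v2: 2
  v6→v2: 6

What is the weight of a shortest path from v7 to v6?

A few of the v7→v6 routes:
v7-v5-v3-v6: 10 + 6 + 9 = 25
v7-v3-v2-v6: 6 + 7 + 14 = 27
v7-v3-v6: 6 + 9 = 15
Best route has total 15.

15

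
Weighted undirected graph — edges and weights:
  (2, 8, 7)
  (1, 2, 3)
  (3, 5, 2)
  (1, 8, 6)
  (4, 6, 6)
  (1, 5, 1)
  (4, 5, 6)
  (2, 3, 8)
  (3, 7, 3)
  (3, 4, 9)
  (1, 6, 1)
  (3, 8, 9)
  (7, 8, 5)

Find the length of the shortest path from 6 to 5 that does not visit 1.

Routes from 6 to 5 avoiding 1:
6-4-5: 6 + 6 = 12
6-4-3-5: 6 + 9 + 2 = 17
Best route has total 12.

12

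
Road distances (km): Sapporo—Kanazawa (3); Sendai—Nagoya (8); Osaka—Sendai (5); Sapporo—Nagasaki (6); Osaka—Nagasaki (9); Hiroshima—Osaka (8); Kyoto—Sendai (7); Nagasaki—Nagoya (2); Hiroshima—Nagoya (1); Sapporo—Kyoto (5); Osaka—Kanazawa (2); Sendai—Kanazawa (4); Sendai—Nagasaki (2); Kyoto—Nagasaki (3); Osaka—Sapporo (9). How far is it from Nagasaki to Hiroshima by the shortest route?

3

Checking several routes:
Nagasaki→Sendai→Osaka→Hiroshima: 2 + 5 + 8 = 15
Nagasaki→Nagoya→Hiroshima: 2 + 1 = 3
Nagasaki→Sendai→Kanazawa→Osaka→Hiroshima: 2 + 4 + 2 + 8 = 16
Nagasaki→Sendai→Nagoya→Hiroshima: 2 + 8 + 1 = 11
The minimum is 3 km.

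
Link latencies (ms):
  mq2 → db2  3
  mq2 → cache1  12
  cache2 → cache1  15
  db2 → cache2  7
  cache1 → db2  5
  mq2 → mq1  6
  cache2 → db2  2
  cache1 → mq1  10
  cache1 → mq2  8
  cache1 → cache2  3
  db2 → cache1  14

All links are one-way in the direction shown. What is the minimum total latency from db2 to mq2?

22

Routes from db2 to mq2:
db2→cache2→cache1→mq2: 7 + 15 + 8 = 30
db2→cache1→mq2: 14 + 8 = 22
Best route has total 22 ms.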